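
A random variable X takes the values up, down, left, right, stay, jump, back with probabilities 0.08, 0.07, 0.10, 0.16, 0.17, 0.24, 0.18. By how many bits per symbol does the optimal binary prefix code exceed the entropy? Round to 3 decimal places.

Entropy H = −Σ p log₂ p ≈ 2.6893 bits.
Huffman merges: 7/100+2/25→3/20; 1/10+3/20→1/4; 4/25+17/100→33/100; 9/50+6/25→21/50; 1/4+33/100→29/50; 21/50+29/50→1. L = 273/100 ≈ 2.7300.
L − H = 2.7300 − 2.6893 = 0.041 bits.

0.041 bits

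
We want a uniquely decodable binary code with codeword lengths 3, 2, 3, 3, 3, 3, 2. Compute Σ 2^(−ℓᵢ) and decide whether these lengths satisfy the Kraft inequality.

1.125; no

With common denominator 2^3 = 8: Σ 2^(−ℓᵢ) = 1/8 + 2/8 + 1/8 + 1/8 + 1/8 + 1/8 + 2/8 = 9/8 = 1.125.
Kraft's inequality requires Σ ≤ 1; here Σ = 1.125 > 1, so no such prefix code exists.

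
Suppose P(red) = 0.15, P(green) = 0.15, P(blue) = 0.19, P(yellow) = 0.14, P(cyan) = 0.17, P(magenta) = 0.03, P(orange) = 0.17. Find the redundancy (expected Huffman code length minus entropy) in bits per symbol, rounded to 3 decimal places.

0.116 bits

Entropy H = −Σ p log₂ p ≈ 2.6944 bits.
Huffman merges: 3/100+7/50→17/100; 3/20+3/20→3/10; 17/100+17/100→17/50; 17/100+19/100→9/25; 3/10+17/50→16/25; 9/25+16/25→1. L = 281/100 ≈ 2.8100.
L − H = 2.8100 − 2.6944 = 0.116 bits.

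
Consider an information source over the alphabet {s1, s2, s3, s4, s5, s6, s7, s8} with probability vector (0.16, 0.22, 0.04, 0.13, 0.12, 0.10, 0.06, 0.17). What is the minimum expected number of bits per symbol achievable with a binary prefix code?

Repeatedly combine the two least-probable nodes; the expected code length is the sum of the merged weights.
merge 1/25 + 3/50 → 1/10
merge 1/10 + 1/10 → 1/5
merge 3/25 + 13/100 → 1/4
merge 4/25 + 17/100 → 33/100
merge 1/5 + 11/50 → 21/50
merge 1/4 + 33/100 → 29/50
merge 21/50 + 29/50 → 1
L = 1/10 + 1/5 + 1/4 + 33/100 + 21/50 + 29/50 + 1 = 72/25 = 2.88 bits/symbol.

2.88 bits/symbol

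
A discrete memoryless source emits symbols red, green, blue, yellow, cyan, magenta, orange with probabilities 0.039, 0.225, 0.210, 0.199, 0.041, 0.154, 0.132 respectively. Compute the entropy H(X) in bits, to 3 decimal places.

2.593 bits

H = −Σ pᵢ log₂ pᵢ.
−0.039·log₂(0.039) = 0.1825
−0.225·log₂(0.225) = 0.4842
−0.210·log₂(0.210) = 0.4728
−0.199·log₂(0.199) = 0.4635
−0.041·log₂(0.041) = 0.1889
−0.154·log₂(0.154) = 0.4156
−0.132·log₂(0.132) = 0.3856
Sum ≈ 2.5933 → 2.593 bits.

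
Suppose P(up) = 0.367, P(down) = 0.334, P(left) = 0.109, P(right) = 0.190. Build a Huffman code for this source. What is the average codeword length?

Repeatedly combine the two least-probable nodes; the expected code length is the sum of the merged weights.
merge 109/1000 + 19/100 → 299/1000
merge 299/1000 + 167/500 → 633/1000
merge 367/1000 + 633/1000 → 1
L = 299/1000 + 633/1000 + 1 = 483/250 = 1.932 bits/symbol.

1.932 bits/symbol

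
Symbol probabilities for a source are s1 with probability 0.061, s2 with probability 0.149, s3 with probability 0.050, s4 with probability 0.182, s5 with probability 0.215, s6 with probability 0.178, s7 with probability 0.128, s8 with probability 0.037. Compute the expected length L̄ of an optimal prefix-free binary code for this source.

Repeatedly combine the two least-probable nodes; the expected code length is the sum of the merged weights.
merge 37/1000 + 1/20 → 87/1000
merge 61/1000 + 87/1000 → 37/250
merge 16/125 + 37/250 → 69/250
merge 149/1000 + 89/500 → 327/1000
merge 91/500 + 43/200 → 397/1000
merge 69/250 + 327/1000 → 603/1000
merge 397/1000 + 603/1000 → 1
L = 87/1000 + 37/250 + 69/250 + 327/1000 + 397/1000 + 603/1000 + 1 = 1419/500 = 2.838 bits/symbol.

2.838 bits/symbol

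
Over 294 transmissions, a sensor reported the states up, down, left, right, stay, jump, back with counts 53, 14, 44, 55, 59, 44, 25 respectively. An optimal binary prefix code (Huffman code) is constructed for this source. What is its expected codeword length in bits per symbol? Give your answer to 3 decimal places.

2.745 bits/symbol

Probabilities are the counts divided by 294.
Repeatedly combine the two least-probable nodes; the expected code length is the sum of the merged weights.
merge 1/21 + 25/294 → 13/98
merge 13/98 + 22/147 → 83/294
merge 22/147 + 53/294 → 97/294
merge 55/294 + 59/294 → 19/49
merge 83/294 + 97/294 → 30/49
merge 19/49 + 30/49 → 1
L = 13/98 + 83/294 + 97/294 + 19/49 + 30/49 + 1 = 269/98 ≈ 2.745 bits/symbol.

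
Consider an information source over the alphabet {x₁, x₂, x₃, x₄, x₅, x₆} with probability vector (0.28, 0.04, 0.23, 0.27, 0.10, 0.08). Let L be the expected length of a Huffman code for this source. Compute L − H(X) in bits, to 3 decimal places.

Entropy H = −Σ p log₂ p ≈ 2.3214 bits.
Huffman merges: 1/25+2/25→3/25; 1/10+3/25→11/50; 11/50+23/100→9/20; 27/100+7/25→11/20; 9/20+11/20→1. L = 117/50 ≈ 2.3400.
L − H = 2.3400 − 2.3214 = 0.019 bits.

0.019 bits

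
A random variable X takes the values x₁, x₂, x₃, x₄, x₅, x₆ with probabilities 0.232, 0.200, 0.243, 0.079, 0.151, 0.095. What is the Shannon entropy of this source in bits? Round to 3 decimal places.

2.473 bits

H = −Σ pᵢ log₂ pᵢ.
−0.232·log₂(0.232) = 0.4890
−0.200·log₂(0.200) = 0.4644
−0.243·log₂(0.243) = 0.4960
−0.079·log₂(0.079) = 0.2893
−0.151·log₂(0.151) = 0.4118
−0.095·log₂(0.095) = 0.3226
Sum ≈ 2.4731 → 2.473 bits.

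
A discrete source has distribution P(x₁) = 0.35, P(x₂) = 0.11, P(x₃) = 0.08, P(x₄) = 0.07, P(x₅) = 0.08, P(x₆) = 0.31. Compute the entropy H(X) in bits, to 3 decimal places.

2.256 bits

H = −Σ pᵢ log₂ pᵢ.
−0.35·log₂(0.35) = 0.5301
−0.11·log₂(0.11) = 0.3503
−0.08·log₂(0.08) = 0.2915
−0.07·log₂(0.07) = 0.2686
−0.08·log₂(0.08) = 0.2915
−0.31·log₂(0.31) = 0.5238
Sum ≈ 2.2558 → 2.256 bits.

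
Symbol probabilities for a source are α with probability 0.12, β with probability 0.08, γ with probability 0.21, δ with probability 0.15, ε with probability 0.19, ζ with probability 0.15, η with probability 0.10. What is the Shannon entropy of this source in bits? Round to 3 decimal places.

H = −Σ pᵢ log₂ pᵢ.
−0.12·log₂(0.12) = 0.3671
−0.08·log₂(0.08) = 0.2915
−0.21·log₂(0.21) = 0.4728
−0.15·log₂(0.15) = 0.4105
−0.19·log₂(0.19) = 0.4552
−0.15·log₂(0.15) = 0.4105
−0.10·log₂(0.10) = 0.3322
Sum ≈ 2.7399 → 2.740 bits.

2.740 bits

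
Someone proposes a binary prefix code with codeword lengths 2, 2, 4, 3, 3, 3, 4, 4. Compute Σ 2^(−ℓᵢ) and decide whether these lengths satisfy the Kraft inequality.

1.0625; no

With common denominator 2^4 = 16: Σ 2^(−ℓᵢ) = 4/16 + 4/16 + 1/16 + 2/16 + 2/16 + 2/16 + 1/16 + 1/16 = 17/16 = 1.0625.
Kraft's inequality requires Σ ≤ 1; here Σ = 1.0625 > 1, so no such prefix code exists.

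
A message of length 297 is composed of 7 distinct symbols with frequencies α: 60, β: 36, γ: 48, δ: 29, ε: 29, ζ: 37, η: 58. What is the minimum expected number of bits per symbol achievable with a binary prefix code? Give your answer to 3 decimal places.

2.798 bits/symbol

Probabilities are the counts divided by 297.
Repeatedly combine the two least-probable nodes; the expected code length is the sum of the merged weights.
merge 29/297 + 29/297 → 58/297
merge 4/33 + 37/297 → 73/297
merge 16/99 + 58/297 → 106/297
merge 58/297 + 20/99 → 118/297
merge 73/297 + 106/297 → 179/297
merge 118/297 + 179/297 → 1
L = 58/297 + 73/297 + 106/297 + 118/297 + 179/297 + 1 = 277/99 ≈ 2.798 bits/symbol.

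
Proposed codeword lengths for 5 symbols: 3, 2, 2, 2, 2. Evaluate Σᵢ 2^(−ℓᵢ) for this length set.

With common denominator 2^3 = 8: Σ 2^(−ℓᵢ) = 1/8 + 2/8 + 2/8 + 2/8 + 2/8 = 9/8 = 1.125.

1.125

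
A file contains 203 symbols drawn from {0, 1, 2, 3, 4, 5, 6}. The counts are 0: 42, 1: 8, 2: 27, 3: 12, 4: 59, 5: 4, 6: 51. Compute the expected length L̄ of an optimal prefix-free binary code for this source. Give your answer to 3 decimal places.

2.429 bits/symbol

Probabilities are the counts divided by 203.
Repeatedly combine the two least-probable nodes; the expected code length is the sum of the merged weights.
merge 4/203 + 8/203 → 12/203
merge 12/203 + 12/203 → 24/203
merge 24/203 + 27/203 → 51/203
merge 6/29 + 51/203 → 93/203
merge 51/203 + 59/203 → 110/203
merge 93/203 + 110/203 → 1
L = 12/203 + 24/203 + 51/203 + 93/203 + 110/203 + 1 = 17/7 ≈ 2.429 bits/symbol.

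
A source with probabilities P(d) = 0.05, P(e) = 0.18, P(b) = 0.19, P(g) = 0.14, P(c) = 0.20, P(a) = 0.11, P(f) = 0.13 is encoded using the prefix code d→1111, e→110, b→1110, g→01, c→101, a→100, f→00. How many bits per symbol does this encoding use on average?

2.97 bits/symbol

L̄ = Σ pᵢ·ℓᵢ = 0.05·4 + 0.18·3 + 0.19·4 + 0.14·2 + 0.20·3 + 0.11·3 + 0.13·2 = 2.97 bits/symbol.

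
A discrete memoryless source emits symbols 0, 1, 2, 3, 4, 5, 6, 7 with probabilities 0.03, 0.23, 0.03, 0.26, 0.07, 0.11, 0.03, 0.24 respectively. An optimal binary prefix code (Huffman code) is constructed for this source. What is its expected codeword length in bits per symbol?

Repeatedly combine the two least-probable nodes; the expected code length is the sum of the merged weights.
merge 3/100 + 3/100 → 3/50
merge 3/100 + 3/50 → 9/100
merge 7/100 + 9/100 → 4/25
merge 11/100 + 4/25 → 27/100
merge 23/100 + 6/25 → 47/100
merge 13/50 + 27/100 → 53/100
merge 47/100 + 53/100 → 1
L = 3/50 + 9/100 + 4/25 + 27/100 + 47/100 + 53/100 + 1 = 129/50 = 2.58 bits/symbol.

2.58 bits/symbol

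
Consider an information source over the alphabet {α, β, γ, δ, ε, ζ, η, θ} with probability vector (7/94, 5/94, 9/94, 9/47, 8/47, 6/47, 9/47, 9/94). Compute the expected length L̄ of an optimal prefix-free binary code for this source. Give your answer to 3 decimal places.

Repeatedly combine the two least-probable nodes; the expected code length is the sum of the merged weights.
merge 5/94 + 7/94 → 6/47
merge 9/94 + 9/94 → 9/47
merge 6/47 + 6/47 → 12/47
merge 8/47 + 9/47 → 17/47
merge 9/47 + 9/47 → 18/47
merge 12/47 + 17/47 → 29/47
merge 18/47 + 29/47 → 1
L = 6/47 + 9/47 + 12/47 + 17/47 + 18/47 + 29/47 + 1 = 138/47 ≈ 2.936 bits/symbol.

2.936 bits/symbol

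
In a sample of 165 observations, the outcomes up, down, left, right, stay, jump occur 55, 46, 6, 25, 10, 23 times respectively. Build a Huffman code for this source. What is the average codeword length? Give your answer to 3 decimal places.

Probabilities are the counts divided by 165.
Repeatedly combine the two least-probable nodes; the expected code length is the sum of the merged weights.
merge 2/55 + 2/33 → 16/165
merge 16/165 + 23/165 → 13/55
merge 5/33 + 13/55 → 64/165
merge 46/165 + 1/3 → 101/165
merge 64/165 + 101/165 → 1
L = 16/165 + 13/55 + 64/165 + 101/165 + 1 = 7/3 ≈ 2.333 bits/symbol.

2.333 bits/symbol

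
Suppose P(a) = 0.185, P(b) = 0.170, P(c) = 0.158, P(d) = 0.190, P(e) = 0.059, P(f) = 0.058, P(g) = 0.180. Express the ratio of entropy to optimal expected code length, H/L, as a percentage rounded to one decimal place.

Entropy H = −Σ p log₂ p ≈ 2.6852 bits.
Huffman merges: 29/500+59/1000→117/1000; 117/1000+79/500→11/40; 17/100+9/50→7/20; 37/200+19/100→3/8; 11/40+7/20→5/8; 3/8+5/8→1. L = 1371/500 ≈ 2.7420.
Efficiency = H/L = 2.6852/2.7420 = 97.9%.

97.9%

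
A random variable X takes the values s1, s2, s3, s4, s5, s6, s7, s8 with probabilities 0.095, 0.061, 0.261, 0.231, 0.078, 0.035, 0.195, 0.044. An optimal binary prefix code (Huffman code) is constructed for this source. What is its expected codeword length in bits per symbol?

2.705 bits/symbol

Repeatedly combine the two least-probable nodes; the expected code length is the sum of the merged weights.
merge 7/200 + 11/250 → 79/1000
merge 61/1000 + 39/500 → 139/1000
merge 79/1000 + 19/200 → 87/500
merge 139/1000 + 87/500 → 313/1000
merge 39/200 + 231/1000 → 213/500
merge 261/1000 + 313/1000 → 287/500
merge 213/500 + 287/500 → 1
L = 79/1000 + 139/1000 + 87/500 + 313/1000 + 213/500 + 287/500 + 1 = 541/200 = 2.705 bits/symbol.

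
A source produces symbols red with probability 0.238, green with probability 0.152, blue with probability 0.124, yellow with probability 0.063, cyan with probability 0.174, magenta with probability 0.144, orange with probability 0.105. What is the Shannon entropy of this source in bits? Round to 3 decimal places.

2.714 bits

H = −Σ pᵢ log₂ pᵢ.
−0.238·log₂(0.238) = 0.4929
−0.152·log₂(0.152) = 0.4131
−0.124·log₂(0.124) = 0.3734
−0.063·log₂(0.063) = 0.2513
−0.174·log₂(0.174) = 0.4390
−0.144·log₂(0.144) = 0.4026
−0.105·log₂(0.105) = 0.3414
Sum ≈ 2.7137 → 2.714 bits.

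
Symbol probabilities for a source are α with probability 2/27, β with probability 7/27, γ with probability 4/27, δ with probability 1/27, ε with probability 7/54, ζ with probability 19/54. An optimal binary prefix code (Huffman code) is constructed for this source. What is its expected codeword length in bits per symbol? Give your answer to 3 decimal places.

Repeatedly combine the two least-probable nodes; the expected code length is the sum of the merged weights.
merge 1/27 + 2/27 → 1/9
merge 1/9 + 7/54 → 13/54
merge 4/27 + 13/54 → 7/18
merge 7/27 + 19/54 → 11/18
merge 7/18 + 11/18 → 1
L = 1/9 + 13/54 + 7/18 + 11/18 + 1 = 127/54 ≈ 2.352 bits/symbol.

2.352 bits/symbol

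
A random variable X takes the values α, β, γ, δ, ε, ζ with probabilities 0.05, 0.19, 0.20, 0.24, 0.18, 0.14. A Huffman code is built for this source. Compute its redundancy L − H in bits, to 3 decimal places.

0.088 bits

Entropy H = −Σ p log₂ p ≈ 2.4723 bits.
Huffman merges: 1/20+7/50→19/100; 9/50+19/100→37/100; 19/100+1/5→39/100; 6/25+37/100→61/100; 39/100+61/100→1. L = 64/25 ≈ 2.5600.
L − H = 2.5600 − 2.4723 = 0.088 bits.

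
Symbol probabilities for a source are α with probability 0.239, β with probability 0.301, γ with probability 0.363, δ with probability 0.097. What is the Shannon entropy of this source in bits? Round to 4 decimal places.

H = −Σ pᵢ log₂ pᵢ.
−0.239·log₂(0.239) = 0.4935
−0.301·log₂(0.301) = 0.5214
−0.363·log₂(0.363) = 0.5307
−0.097·log₂(0.097) = 0.3265
Sum ≈ 1.8721 → 1.8721 bits.

1.8721 bits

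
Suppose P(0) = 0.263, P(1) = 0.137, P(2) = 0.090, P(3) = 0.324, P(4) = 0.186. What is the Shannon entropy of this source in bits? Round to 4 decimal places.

H = −Σ pᵢ log₂ pᵢ.
−0.263·log₂(0.263) = 0.5068
−0.137·log₂(0.137) = 0.3929
−0.090·log₂(0.090) = 0.3127
−0.324·log₂(0.324) = 0.5268
−0.186·log₂(0.186) = 0.4514
Sum ≈ 2.1905 → 2.1905 bits.

2.1905 bits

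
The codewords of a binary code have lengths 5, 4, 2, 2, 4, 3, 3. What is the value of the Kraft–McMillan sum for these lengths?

With common denominator 2^5 = 32: Σ 2^(−ℓᵢ) = 1/32 + 2/32 + 8/32 + 8/32 + 2/32 + 4/32 + 4/32 = 29/32 = 0.90625.

0.90625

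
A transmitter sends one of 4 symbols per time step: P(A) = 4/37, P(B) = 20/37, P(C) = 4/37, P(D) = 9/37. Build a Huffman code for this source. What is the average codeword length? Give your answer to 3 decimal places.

Repeatedly combine the two least-probable nodes; the expected code length is the sum of the merged weights.
merge 4/37 + 4/37 → 8/37
merge 8/37 + 9/37 → 17/37
merge 17/37 + 20/37 → 1
L = 8/37 + 17/37 + 1 = 62/37 ≈ 1.676 bits/symbol.

1.676 bits/symbol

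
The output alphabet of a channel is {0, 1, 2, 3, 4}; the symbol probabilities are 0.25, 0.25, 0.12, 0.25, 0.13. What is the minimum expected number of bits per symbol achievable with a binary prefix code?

Repeatedly combine the two least-probable nodes; the expected code length is the sum of the merged weights.
merge 3/25 + 13/100 → 1/4
merge 1/4 + 1/4 → 1/2
merge 1/4 + 1/4 → 1/2
merge 1/2 + 1/2 → 1
L = 1/4 + 1/2 + 1/2 + 1 = 9/4 = 2.25 bits/symbol.

2.25 bits/symbol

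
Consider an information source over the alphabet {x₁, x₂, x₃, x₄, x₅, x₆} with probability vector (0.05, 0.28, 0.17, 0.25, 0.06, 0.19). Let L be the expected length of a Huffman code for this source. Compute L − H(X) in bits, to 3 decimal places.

0.026 bits

Entropy H = −Σ p log₂ p ≈ 2.3637 bits.
Huffman merges: 1/20+3/50→11/100; 11/100+17/100→7/25; 19/100+1/4→11/25; 7/25+7/25→14/25; 11/25+14/25→1. L = 239/100 ≈ 2.3900.
L − H = 2.3900 − 2.3637 = 0.026 bits.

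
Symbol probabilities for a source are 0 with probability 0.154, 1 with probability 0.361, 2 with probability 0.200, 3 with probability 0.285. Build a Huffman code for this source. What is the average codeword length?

1.993 bits/symbol

Repeatedly combine the two least-probable nodes; the expected code length is the sum of the merged weights.
merge 77/500 + 1/5 → 177/500
merge 57/200 + 177/500 → 639/1000
merge 361/1000 + 639/1000 → 1
L = 177/500 + 639/1000 + 1 = 1993/1000 = 1.993 bits/symbol.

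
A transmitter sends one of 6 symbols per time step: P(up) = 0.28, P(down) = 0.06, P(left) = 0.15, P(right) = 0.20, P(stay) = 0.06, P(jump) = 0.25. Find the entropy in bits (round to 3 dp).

2.376 bits

H = −Σ pᵢ log₂ pᵢ.
−0.28·log₂(0.28) = 0.5142
−0.06·log₂(0.06) = 0.2435
−0.15·log₂(0.15) = 0.4105
−0.20·log₂(0.20) = 0.4644
−0.06·log₂(0.06) = 0.2435
−0.25·log₂(0.25) = 0.5000
Sum ≈ 2.3762 → 2.376 bits.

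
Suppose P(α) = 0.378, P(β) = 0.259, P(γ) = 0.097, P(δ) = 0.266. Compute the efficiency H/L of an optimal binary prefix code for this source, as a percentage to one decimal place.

94.5%

Entropy H = −Σ p log₂ p ≈ 1.8700 bits.
Huffman merges: 97/1000+259/1000→89/250; 133/500+89/250→311/500; 189/500+311/500→1. L = 989/500 ≈ 1.9780.
Efficiency = H/L = 1.8700/1.9780 = 94.5%.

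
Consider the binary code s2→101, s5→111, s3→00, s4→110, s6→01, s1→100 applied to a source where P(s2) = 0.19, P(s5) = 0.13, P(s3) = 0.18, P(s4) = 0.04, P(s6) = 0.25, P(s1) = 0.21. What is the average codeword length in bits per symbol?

2.57 bits/symbol

L̄ = Σ pᵢ·ℓᵢ = 0.19·3 + 0.13·3 + 0.18·2 + 0.04·3 + 0.25·2 + 0.21·3 = 2.57 bits/symbol.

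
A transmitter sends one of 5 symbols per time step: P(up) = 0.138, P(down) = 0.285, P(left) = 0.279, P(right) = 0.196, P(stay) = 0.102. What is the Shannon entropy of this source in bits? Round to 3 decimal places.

H = −Σ pᵢ log₂ pᵢ.
−0.138·log₂(0.138) = 0.3943
−0.285·log₂(0.285) = 0.5161
−0.279·log₂(0.279) = 0.5138
−0.196·log₂(0.196) = 0.4608
−0.102·log₂(0.102) = 0.3359
Sum ≈ 2.2210 → 2.221 bits.

2.221 bits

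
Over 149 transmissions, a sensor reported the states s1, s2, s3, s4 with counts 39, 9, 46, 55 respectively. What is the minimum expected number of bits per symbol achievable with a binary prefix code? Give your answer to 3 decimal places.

1.953 bits/symbol

Probabilities are the counts divided by 149.
Repeatedly combine the two least-probable nodes; the expected code length is the sum of the merged weights.
merge 9/149 + 39/149 → 48/149
merge 46/149 + 48/149 → 94/149
merge 55/149 + 94/149 → 1
L = 48/149 + 94/149 + 1 = 291/149 ≈ 1.953 bits/symbol.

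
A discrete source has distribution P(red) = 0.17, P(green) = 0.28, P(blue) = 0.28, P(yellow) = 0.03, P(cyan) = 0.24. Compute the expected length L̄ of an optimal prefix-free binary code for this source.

Repeatedly combine the two least-probable nodes; the expected code length is the sum of the merged weights.
merge 3/100 + 17/100 → 1/5
merge 1/5 + 6/25 → 11/25
merge 7/25 + 7/25 → 14/25
merge 11/25 + 14/25 → 1
L = 1/5 + 11/25 + 14/25 + 1 = 11/5 = 2.2 bits/symbol.

2.2 bits/symbol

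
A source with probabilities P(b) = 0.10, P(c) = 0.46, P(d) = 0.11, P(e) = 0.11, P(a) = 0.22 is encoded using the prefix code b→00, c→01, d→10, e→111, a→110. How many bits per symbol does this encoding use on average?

2.33 bits/symbol

L̄ = Σ pᵢ·ℓᵢ = 0.10·2 + 0.46·2 + 0.11·2 + 0.11·3 + 0.22·3 = 2.33 bits/symbol.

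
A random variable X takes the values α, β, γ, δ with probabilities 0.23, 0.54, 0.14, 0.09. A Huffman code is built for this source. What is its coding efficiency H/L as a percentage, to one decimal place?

Entropy H = −Σ p log₂ p ≈ 1.6775 bits.
Huffman merges: 9/100+7/50→23/100; 23/100+23/100→23/50; 23/50+27/50→1. L = 169/100 ≈ 1.6900.
Efficiency = H/L = 1.6775/1.6900 = 99.3%.

99.3%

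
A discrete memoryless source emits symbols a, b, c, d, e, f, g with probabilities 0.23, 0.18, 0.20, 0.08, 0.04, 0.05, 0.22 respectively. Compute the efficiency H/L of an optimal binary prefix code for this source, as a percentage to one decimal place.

98.5%

Entropy H = −Σ p log₂ p ≈ 2.5713 bits.
Huffman merges: 1/25+1/20→9/100; 2/25+9/100→17/100; 17/100+9/50→7/20; 1/5+11/50→21/50; 23/100+7/20→29/50; 21/50+29/50→1. L = 261/100 ≈ 2.6100.
Efficiency = H/L = 2.5713/2.6100 = 98.5%.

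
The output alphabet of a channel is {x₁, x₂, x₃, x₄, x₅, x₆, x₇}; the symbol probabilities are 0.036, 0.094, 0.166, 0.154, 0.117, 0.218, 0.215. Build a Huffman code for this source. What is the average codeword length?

2.697 bits/symbol

Repeatedly combine the two least-probable nodes; the expected code length is the sum of the merged weights.
merge 9/250 + 47/500 → 13/100
merge 117/1000 + 13/100 → 247/1000
merge 77/500 + 83/500 → 8/25
merge 43/200 + 109/500 → 433/1000
merge 247/1000 + 8/25 → 567/1000
merge 433/1000 + 567/1000 → 1
L = 13/100 + 247/1000 + 8/25 + 433/1000 + 567/1000 + 1 = 2697/1000 = 2.697 bits/symbol.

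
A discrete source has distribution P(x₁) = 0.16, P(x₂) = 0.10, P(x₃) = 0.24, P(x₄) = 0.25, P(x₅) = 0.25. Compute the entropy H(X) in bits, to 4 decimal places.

2.2493 bits

H = −Σ pᵢ log₂ pᵢ.
−0.16·log₂(0.16) = 0.4230
−0.10·log₂(0.10) = 0.3322
−0.24·log₂(0.24) = 0.4941
−0.25·log₂(0.25) = 0.5000
−0.25·log₂(0.25) = 0.5000
Sum ≈ 2.2493 → 2.2493 bits.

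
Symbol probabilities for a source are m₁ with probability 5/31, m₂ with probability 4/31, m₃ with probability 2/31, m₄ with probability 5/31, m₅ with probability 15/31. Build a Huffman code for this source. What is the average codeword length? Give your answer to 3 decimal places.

2.032 bits/symbol

Repeatedly combine the two least-probable nodes; the expected code length is the sum of the merged weights.
merge 2/31 + 4/31 → 6/31
merge 5/31 + 5/31 → 10/31
merge 6/31 + 10/31 → 16/31
merge 15/31 + 16/31 → 1
L = 6/31 + 10/31 + 16/31 + 1 = 63/31 ≈ 2.032 bits/symbol.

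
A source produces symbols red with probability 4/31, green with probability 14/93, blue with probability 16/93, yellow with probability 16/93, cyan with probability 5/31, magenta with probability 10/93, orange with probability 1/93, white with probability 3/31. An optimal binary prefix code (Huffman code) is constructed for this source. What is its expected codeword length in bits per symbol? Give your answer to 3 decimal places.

2.935 bits/symbol

Repeatedly combine the two least-probable nodes; the expected code length is the sum of the merged weights.
merge 1/93 + 3/31 → 10/93
merge 10/93 + 10/93 → 20/93
merge 4/31 + 14/93 → 26/93
merge 5/31 + 16/93 → 1/3
merge 16/93 + 20/93 → 12/31
merge 26/93 + 1/3 → 19/31
merge 12/31 + 19/31 → 1
L = 10/93 + 20/93 + 26/93 + 1/3 + 12/31 + 19/31 + 1 = 91/31 ≈ 2.935 bits/symbol.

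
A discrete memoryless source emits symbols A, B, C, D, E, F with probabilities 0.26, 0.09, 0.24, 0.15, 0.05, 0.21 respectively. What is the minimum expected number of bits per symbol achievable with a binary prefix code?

Repeatedly combine the two least-probable nodes; the expected code length is the sum of the merged weights.
merge 1/20 + 9/100 → 7/50
merge 7/50 + 3/20 → 29/100
merge 21/100 + 6/25 → 9/20
merge 13/50 + 29/100 → 11/20
merge 9/20 + 11/20 → 1
L = 7/50 + 29/100 + 9/20 + 11/20 + 1 = 243/100 = 2.43 bits/symbol.

2.43 bits/symbol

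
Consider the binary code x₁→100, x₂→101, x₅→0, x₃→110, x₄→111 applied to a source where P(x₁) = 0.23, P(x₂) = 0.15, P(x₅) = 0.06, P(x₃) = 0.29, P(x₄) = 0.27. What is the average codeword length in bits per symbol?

L̄ = Σ pᵢ·ℓᵢ = 0.23·3 + 0.15·3 + 0.06·1 + 0.29·3 + 0.27·3 = 2.88 bits/symbol.

2.88 bits/symbol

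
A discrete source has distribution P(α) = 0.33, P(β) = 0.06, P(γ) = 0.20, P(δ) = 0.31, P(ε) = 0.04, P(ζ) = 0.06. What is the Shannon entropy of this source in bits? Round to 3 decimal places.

H = −Σ pᵢ log₂ pᵢ.
−0.33·log₂(0.33) = 0.5278
−0.06·log₂(0.06) = 0.2435
−0.20·log₂(0.20) = 0.4644
−0.31·log₂(0.31) = 0.5238
−0.04·log₂(0.04) = 0.1858
−0.06·log₂(0.06) = 0.2435
Sum ≈ 2.1888 → 2.189 bits.

2.189 bits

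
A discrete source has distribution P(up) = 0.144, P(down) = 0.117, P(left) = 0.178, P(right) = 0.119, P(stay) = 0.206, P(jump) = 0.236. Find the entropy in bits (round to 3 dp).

H = −Σ pᵢ log₂ pᵢ.
−0.144·log₂(0.144) = 0.4026
−0.117·log₂(0.117) = 0.3622
−0.178·log₂(0.178) = 0.4432
−0.119·log₂(0.119) = 0.3654
−0.206·log₂(0.206) = 0.4695
−0.236·log₂(0.236) = 0.4916
Sum ≈ 2.5346 → 2.535 bits.

2.535 bits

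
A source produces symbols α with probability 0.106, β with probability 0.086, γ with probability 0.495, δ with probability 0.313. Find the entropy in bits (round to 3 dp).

1.674 bits

H = −Σ pᵢ log₂ pᵢ.
−0.106·log₂(0.106) = 0.3432
−0.086·log₂(0.086) = 0.3044
−0.495·log₂(0.495) = 0.5022
−0.313·log₂(0.313) = 0.5245
Sum ≈ 1.6743 → 1.674 bits.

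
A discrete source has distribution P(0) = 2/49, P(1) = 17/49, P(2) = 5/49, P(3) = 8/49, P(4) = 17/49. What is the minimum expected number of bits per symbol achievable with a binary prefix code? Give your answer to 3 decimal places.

2.102 bits/symbol

Repeatedly combine the two least-probable nodes; the expected code length is the sum of the merged weights.
merge 2/49 + 5/49 → 1/7
merge 1/7 + 8/49 → 15/49
merge 15/49 + 17/49 → 32/49
merge 17/49 + 32/49 → 1
L = 1/7 + 15/49 + 32/49 + 1 = 103/49 ≈ 2.102 bits/symbol.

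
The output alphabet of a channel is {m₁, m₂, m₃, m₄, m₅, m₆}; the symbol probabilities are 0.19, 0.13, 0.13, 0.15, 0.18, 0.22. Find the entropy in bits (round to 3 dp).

H = −Σ pᵢ log₂ pᵢ.
−0.19·log₂(0.19) = 0.4552
−0.13·log₂(0.13) = 0.3826
−0.13·log₂(0.13) = 0.3826
−0.15·log₂(0.15) = 0.4105
−0.18·log₂(0.18) = 0.4453
−0.22·log₂(0.22) = 0.4806
Sum ≈ 2.5569 → 2.557 bits.

2.557 bits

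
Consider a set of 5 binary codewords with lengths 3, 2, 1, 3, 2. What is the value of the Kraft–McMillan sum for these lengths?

1.25

With common denominator 2^3 = 8: Σ 2^(−ℓᵢ) = 1/8 + 2/8 + 4/8 + 1/8 + 2/8 = 10/8 = 1.25.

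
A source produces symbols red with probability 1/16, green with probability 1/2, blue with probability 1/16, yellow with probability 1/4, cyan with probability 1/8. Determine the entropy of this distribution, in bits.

Each probability is a power of 1/2, so log₂(1/p) is an integer.
H = Σ p·log₂(1/p) = 1/16·4 + 1/2·1 + 1/16·4 + 1/4·2 + 1/8·3 = 1.875 bits.

1.875 bits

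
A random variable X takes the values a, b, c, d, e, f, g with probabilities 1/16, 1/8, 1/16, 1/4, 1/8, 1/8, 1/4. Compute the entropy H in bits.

2.625 bits

Each probability is a power of 1/2, so log₂(1/p) is an integer.
H = Σ p·log₂(1/p) = 1/16·4 + 1/8·3 + 1/16·4 + 1/4·2 + 1/8·3 + 1/8·3 + 1/4·2 = 2.625 bits.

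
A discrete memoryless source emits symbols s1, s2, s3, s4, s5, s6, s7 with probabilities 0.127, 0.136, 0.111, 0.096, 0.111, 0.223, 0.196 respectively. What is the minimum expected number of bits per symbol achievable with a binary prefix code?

Repeatedly combine the two least-probable nodes; the expected code length is the sum of the merged weights.
merge 12/125 + 111/1000 → 207/1000
merge 111/1000 + 127/1000 → 119/500
merge 17/125 + 49/250 → 83/250
merge 207/1000 + 223/1000 → 43/100
merge 119/500 + 83/250 → 57/100
merge 43/100 + 57/100 → 1
L = 207/1000 + 119/500 + 83/250 + 43/100 + 57/100 + 1 = 2777/1000 = 2.777 bits/symbol.

2.777 bits/symbol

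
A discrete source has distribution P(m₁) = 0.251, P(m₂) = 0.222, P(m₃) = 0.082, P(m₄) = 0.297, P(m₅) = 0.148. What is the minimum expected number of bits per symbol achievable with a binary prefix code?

2.23 bits/symbol

Repeatedly combine the two least-probable nodes; the expected code length is the sum of the merged weights.
merge 41/500 + 37/250 → 23/100
merge 111/500 + 23/100 → 113/250
merge 251/1000 + 297/1000 → 137/250
merge 113/250 + 137/250 → 1
L = 23/100 + 113/250 + 137/250 + 1 = 223/100 = 2.23 bits/symbol.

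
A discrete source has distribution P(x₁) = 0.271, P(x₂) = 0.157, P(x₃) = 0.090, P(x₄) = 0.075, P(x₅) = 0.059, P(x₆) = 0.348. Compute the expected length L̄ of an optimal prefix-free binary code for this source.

2.358 bits/symbol

Repeatedly combine the two least-probable nodes; the expected code length is the sum of the merged weights.
merge 59/1000 + 3/40 → 67/500
merge 9/100 + 67/500 → 28/125
merge 157/1000 + 28/125 → 381/1000
merge 271/1000 + 87/250 → 619/1000
merge 381/1000 + 619/1000 → 1
L = 67/500 + 28/125 + 381/1000 + 619/1000 + 1 = 1179/500 = 2.358 bits/symbol.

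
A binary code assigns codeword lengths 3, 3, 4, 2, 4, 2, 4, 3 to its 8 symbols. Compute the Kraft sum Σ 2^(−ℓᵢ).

With common denominator 2^4 = 16: Σ 2^(−ℓᵢ) = 2/16 + 2/16 + 1/16 + 4/16 + 1/16 + 4/16 + 1/16 + 2/16 = 17/16 = 1.0625.

1.0625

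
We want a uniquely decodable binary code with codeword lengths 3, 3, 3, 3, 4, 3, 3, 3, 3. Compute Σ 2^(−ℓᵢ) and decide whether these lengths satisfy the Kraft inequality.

With common denominator 2^4 = 16: Σ 2^(−ℓᵢ) = 2/16 + 2/16 + 2/16 + 2/16 + 1/16 + 2/16 + 2/16 + 2/16 + 2/16 = 17/16 = 1.0625.
Kraft's inequality requires Σ ≤ 1; here Σ = 1.0625 > 1, so no such prefix code exists.

1.0625; no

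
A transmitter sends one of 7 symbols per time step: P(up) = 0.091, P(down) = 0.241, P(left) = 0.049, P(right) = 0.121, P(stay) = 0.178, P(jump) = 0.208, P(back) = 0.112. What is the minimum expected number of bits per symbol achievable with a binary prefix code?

Repeatedly combine the two least-probable nodes; the expected code length is the sum of the merged weights.
merge 49/1000 + 91/1000 → 7/50
merge 14/125 + 121/1000 → 233/1000
merge 7/50 + 89/500 → 159/500
merge 26/125 + 233/1000 → 441/1000
merge 241/1000 + 159/500 → 559/1000
merge 441/1000 + 559/1000 → 1
L = 7/50 + 233/1000 + 159/500 + 441/1000 + 559/1000 + 1 = 2691/1000 = 2.691 bits/symbol.

2.691 bits/symbol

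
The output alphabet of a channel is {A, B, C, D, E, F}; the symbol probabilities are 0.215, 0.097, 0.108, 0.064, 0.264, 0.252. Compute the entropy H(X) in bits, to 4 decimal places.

H = −Σ pᵢ log₂ pᵢ.
−0.215·log₂(0.215) = 0.4768
−0.097·log₂(0.097) = 0.3265
−0.108·log₂(0.108) = 0.3468
−0.064·log₂(0.064) = 0.2538
−0.264·log₂(0.264) = 0.5072
−0.252·log₂(0.252) = 0.5011
Sum ≈ 2.4122 → 2.4122 bits.

2.4122 bits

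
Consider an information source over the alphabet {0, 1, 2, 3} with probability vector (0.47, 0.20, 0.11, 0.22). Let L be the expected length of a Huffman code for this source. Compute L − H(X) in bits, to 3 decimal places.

0.033 bits

Entropy H = −Σ p log₂ p ≈ 1.8072 bits.
Huffman merges: 11/100+1/5→31/100; 11/50+31/100→53/100; 47/100+53/100→1. L = 46/25 ≈ 1.8400.
L − H = 1.8400 − 1.8072 = 0.033 bits.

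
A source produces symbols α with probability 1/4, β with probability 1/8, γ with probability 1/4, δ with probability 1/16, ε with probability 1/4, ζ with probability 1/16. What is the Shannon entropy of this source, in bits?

Each probability is a power of 1/2, so log₂(1/p) is an integer.
H = Σ p·log₂(1/p) = 1/4·2 + 1/8·3 + 1/4·2 + 1/16·4 + 1/4·2 + 1/16·4 = 2.375 bits.

2.375 bits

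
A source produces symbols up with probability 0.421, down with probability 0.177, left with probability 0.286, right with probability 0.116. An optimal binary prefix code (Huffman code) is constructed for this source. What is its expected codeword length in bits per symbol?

Repeatedly combine the two least-probable nodes; the expected code length is the sum of the merged weights.
merge 29/250 + 177/1000 → 293/1000
merge 143/500 + 293/1000 → 579/1000
merge 421/1000 + 579/1000 → 1
L = 293/1000 + 579/1000 + 1 = 234/125 = 1.872 bits/symbol.

1.872 bits/symbol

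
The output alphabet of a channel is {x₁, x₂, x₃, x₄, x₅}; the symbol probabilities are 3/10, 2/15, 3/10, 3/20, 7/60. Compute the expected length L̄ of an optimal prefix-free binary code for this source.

2.25 bits/symbol

Repeatedly combine the two least-probable nodes; the expected code length is the sum of the merged weights.
merge 7/60 + 2/15 → 1/4
merge 3/20 + 1/4 → 2/5
merge 3/10 + 3/10 → 3/5
merge 2/5 + 3/5 → 1
L = 1/4 + 2/5 + 3/5 + 1 = 9/4 = 2.25 bits/symbol.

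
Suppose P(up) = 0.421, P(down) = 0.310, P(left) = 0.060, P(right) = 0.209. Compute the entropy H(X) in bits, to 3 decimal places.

H = −Σ pᵢ log₂ pᵢ.
−0.421·log₂(0.421) = 0.5255
−0.310·log₂(0.310) = 0.5238
−0.060·log₂(0.060) = 0.2435
−0.209·log₂(0.209) = 0.4720
Sum ≈ 1.7648 → 1.765 bits.

1.765 bits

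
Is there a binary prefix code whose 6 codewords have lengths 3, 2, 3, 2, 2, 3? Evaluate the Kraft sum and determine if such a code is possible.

With common denominator 2^3 = 8: Σ 2^(−ℓᵢ) = 1/8 + 2/8 + 1/8 + 2/8 + 2/8 + 1/8 = 9/8 = 1.125.
Kraft's inequality requires Σ ≤ 1; here Σ = 1.125 > 1, so no such prefix code exists.

1.125; no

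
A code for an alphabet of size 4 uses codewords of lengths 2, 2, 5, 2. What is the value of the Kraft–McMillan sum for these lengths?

0.78125

With common denominator 2^5 = 32: Σ 2^(−ℓᵢ) = 8/32 + 8/32 + 1/32 + 8/32 = 25/32 = 0.78125.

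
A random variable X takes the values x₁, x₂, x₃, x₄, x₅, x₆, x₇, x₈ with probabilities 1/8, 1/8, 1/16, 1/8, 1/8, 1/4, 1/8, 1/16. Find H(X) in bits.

2.875 bits

Each probability is a power of 1/2, so log₂(1/p) is an integer.
H = Σ p·log₂(1/p) = 1/8·3 + 1/8·3 + 1/16·4 + 1/8·3 + 1/8·3 + 1/4·2 + 1/8·3 + 1/16·4 = 2.875 bits.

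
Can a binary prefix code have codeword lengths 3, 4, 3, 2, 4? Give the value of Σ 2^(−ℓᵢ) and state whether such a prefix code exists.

0.625; yes

With common denominator 2^4 = 16: Σ 2^(−ℓᵢ) = 2/16 + 1/16 + 2/16 + 4/16 + 1/16 = 10/16 = 0.625.
Kraft's inequality requires Σ ≤ 1; here Σ = 0.625 ≤ 1, so such a prefix code exists.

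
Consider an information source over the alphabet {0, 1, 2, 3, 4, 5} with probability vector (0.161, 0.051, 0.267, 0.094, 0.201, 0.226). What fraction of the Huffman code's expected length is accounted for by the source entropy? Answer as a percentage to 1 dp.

98.8%

Entropy H = −Σ p log₂ p ≈ 2.4227 bits.
Huffman merges: 51/1000+47/500→29/200; 29/200+161/1000→153/500; 201/1000+113/500→427/1000; 267/1000+153/500→573/1000; 427/1000+573/1000→1. L = 2451/1000 ≈ 2.4510.
Efficiency = H/L = 2.4227/2.4510 = 98.8%.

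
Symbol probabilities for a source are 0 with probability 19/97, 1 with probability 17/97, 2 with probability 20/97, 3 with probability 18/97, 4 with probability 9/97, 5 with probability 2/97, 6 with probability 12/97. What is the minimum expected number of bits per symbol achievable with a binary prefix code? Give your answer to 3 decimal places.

Repeatedly combine the two least-probable nodes; the expected code length is the sum of the merged weights.
merge 2/97 + 9/97 → 11/97
merge 11/97 + 12/97 → 23/97
merge 17/97 + 18/97 → 35/97
merge 19/97 + 20/97 → 39/97
merge 23/97 + 35/97 → 58/97
merge 39/97 + 58/97 → 1
L = 11/97 + 23/97 + 35/97 + 39/97 + 58/97 + 1 = 263/97 ≈ 2.711 bits/symbol.

2.711 bits/symbol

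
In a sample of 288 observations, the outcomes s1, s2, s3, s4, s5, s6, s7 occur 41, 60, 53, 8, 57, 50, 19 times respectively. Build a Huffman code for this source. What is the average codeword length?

Probabilities are the counts divided by 288.
Repeatedly combine the two least-probable nodes; the expected code length is the sum of the merged weights.
merge 1/36 + 19/288 → 3/32
merge 3/32 + 41/288 → 17/72
merge 25/144 + 53/288 → 103/288
merge 19/96 + 5/24 → 13/32
merge 17/72 + 103/288 → 19/32
merge 13/32 + 19/32 → 1
L = 3/32 + 17/72 + 103/288 + 13/32 + 19/32 + 1 = 43/16 = 2.6875 bits/symbol.

2.6875 bits/symbol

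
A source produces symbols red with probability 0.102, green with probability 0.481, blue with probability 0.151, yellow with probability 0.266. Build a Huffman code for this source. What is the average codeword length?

Repeatedly combine the two least-probable nodes; the expected code length is the sum of the merged weights.
merge 51/500 + 151/1000 → 253/1000
merge 253/1000 + 133/500 → 519/1000
merge 481/1000 + 519/1000 → 1
L = 253/1000 + 519/1000 + 1 = 443/250 = 1.772 bits/symbol.

1.772 bits/symbol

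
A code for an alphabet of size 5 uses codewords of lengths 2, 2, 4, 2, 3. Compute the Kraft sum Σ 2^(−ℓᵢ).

With common denominator 2^4 = 16: Σ 2^(−ℓᵢ) = 4/16 + 4/16 + 1/16 + 4/16 + 2/16 = 15/16 = 0.9375.

0.9375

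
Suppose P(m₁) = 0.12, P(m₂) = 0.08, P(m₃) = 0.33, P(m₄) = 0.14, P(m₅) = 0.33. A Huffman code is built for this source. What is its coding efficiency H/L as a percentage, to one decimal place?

Entropy H = −Σ p log₂ p ≈ 2.1113 bits.
Huffman merges: 2/25+3/25→1/5; 7/50+1/5→17/50; 33/100+33/100→33/50; 17/50+33/50→1. L = 11/5 ≈ 2.2000.
Efficiency = H/L = 2.1113/2.2000 = 96.0%.

96.0%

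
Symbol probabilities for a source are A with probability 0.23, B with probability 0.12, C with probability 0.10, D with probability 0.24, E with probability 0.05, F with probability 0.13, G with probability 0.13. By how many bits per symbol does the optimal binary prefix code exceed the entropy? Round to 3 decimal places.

0.018 bits

Entropy H = −Σ p log₂ p ≈ 2.6624 bits.
Huffman merges: 1/20+1/10→3/20; 3/25+13/100→1/4; 13/100+3/20→7/25; 23/100+6/25→47/100; 1/4+7/25→53/100; 47/100+53/100→1. L = 67/25 ≈ 2.6800.
L − H = 2.6800 − 2.6624 = 0.018 bits.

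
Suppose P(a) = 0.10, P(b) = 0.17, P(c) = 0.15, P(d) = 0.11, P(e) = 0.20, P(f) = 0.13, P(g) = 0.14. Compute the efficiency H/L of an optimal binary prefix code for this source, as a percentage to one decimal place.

99.0%

Entropy H = −Σ p log₂ p ≈ 2.7718 bits.
Huffman merges: 1/10+11/100→21/100; 13/100+7/50→27/100; 3/20+17/100→8/25; 1/5+21/100→41/100; 27/100+8/25→59/100; 41/100+59/100→1. L = 14/5 ≈ 2.8000.
Efficiency = H/L = 2.7718/2.8000 = 99.0%.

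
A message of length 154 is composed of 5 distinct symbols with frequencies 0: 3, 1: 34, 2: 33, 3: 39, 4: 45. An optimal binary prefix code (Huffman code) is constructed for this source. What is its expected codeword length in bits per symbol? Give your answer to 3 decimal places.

Probabilities are the counts divided by 154.
Repeatedly combine the two least-probable nodes; the expected code length is the sum of the merged weights.
merge 3/154 + 3/14 → 18/77
merge 17/77 + 18/77 → 5/11
merge 39/154 + 45/154 → 6/11
merge 5/11 + 6/11 → 1
L = 18/77 + 5/11 + 6/11 + 1 = 172/77 ≈ 2.234 bits/symbol.

2.234 bits/symbol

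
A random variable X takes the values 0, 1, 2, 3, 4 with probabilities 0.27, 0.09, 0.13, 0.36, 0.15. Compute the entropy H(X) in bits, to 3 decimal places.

H = −Σ pᵢ log₂ pᵢ.
−0.27·log₂(0.27) = 0.5100
−0.09·log₂(0.09) = 0.3127
−0.13·log₂(0.13) = 0.3826
−0.36·log₂(0.36) = 0.5306
−0.15·log₂(0.15) = 0.4105
Sum ≈ 2.1465 → 2.146 bits.

2.146 bits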